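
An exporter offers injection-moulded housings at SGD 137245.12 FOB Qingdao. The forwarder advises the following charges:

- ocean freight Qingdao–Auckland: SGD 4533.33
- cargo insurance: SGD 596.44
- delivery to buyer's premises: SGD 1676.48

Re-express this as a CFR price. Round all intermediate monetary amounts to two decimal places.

Not relevant to the conversion: insurance, delivery — on the buyer under both terms; not part of either seller's price.
From FOB to CFR, the seller additionally bears: freight.
CFR price = 137245.12 + 4533.33 = 141778.45

CFR price: SGD 141778.45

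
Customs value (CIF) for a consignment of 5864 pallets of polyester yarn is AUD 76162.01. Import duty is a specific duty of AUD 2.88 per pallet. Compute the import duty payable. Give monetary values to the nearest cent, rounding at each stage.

Import duty = 5864 × 2.88 = 16888.32

Import duty: AUD 16888.32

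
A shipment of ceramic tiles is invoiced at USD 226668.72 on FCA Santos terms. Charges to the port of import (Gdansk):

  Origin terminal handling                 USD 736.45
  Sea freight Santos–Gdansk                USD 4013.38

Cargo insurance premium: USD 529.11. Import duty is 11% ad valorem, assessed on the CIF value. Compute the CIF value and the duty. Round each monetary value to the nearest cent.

CIF = FCA price + pre-shipment costs + freight + insurance
CIF = 226668.72 + 736.45 + 4013.38 + 529.11 = 231947.66
Import duty = 231947.66 × 11% = 25514.24

CIF value: USD 231947.66; import duty: USD 25514.24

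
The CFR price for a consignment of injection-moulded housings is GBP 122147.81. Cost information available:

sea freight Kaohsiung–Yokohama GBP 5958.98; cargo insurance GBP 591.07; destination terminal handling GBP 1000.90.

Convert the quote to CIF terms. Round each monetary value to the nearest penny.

CIF price: GBP 122738.88

Not relevant to the conversion: freight — on the seller under both CFR and CIF; already in the CFR price and stays in the CIF price. destination terminal — on the buyer under both terms; not part of either seller's price.
From CFR to CIF, the seller additionally bears: insurance.
CIF price = 122147.81 + 591.07 = 122738.88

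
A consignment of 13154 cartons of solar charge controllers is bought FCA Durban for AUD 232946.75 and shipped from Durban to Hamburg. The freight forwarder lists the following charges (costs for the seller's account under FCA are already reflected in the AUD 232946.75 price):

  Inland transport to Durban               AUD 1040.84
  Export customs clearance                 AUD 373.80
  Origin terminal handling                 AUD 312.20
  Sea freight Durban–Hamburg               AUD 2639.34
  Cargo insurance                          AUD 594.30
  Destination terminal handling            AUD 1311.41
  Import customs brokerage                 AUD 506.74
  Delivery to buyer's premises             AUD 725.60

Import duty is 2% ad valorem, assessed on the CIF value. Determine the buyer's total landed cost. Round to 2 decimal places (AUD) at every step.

FCA: the seller delivers export-cleared goods to the carrier; the buyer bears costs from that point.
Already in the invoice (seller's account under FCA): inland to port, export clearance — exclude.
CIF value = FCA price + origin terminal + freight + insurance = 232946.75 + 312.20 + 2639.34 + 594.30 = 236492.59
Import duty = 236492.59 × 2% = 4729.85
Buyer bears: origin terminal 312.20 + freight 2639.34 + insurance 594.30 + destination terminal 1311.41 + brokerage 506.74 + delivery 725.60 + duty 4729.85 = 10819.44
Landed cost = invoice 232946.75 + 10819.44 = 243766.19

Total landed cost: AUD 243766.19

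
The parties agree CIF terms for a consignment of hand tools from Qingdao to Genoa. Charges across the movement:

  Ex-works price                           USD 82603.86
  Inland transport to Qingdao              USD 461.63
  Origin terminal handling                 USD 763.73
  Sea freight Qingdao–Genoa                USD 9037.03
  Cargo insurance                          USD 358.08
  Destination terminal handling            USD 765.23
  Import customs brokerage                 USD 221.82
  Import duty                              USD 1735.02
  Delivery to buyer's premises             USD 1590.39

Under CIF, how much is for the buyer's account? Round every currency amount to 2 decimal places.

Buyer's account: USD 4312.46

CIF: the seller pays costs through ocean freight and marine insurance to the destination port.
Seller's account: goods 82603.86 + inland to port 461.63 + origin terminal 763.73 + freight 9037.03 + insurance 358.08 = 93224.33
Buyer's account: destination terminal 765.23 + brokerage 221.82 + duty 1735.02 + delivery 1590.39 = 4312.46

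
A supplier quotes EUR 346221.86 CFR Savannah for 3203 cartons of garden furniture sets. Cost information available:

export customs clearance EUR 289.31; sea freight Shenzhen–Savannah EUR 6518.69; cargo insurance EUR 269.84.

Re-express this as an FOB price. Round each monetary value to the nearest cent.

FOB price: EUR 339703.17

Not relevant to the conversion: export clearance — on the seller under both CFR and FOB; already in the CFR price and stays in the FOB price. insurance — on the buyer under both terms; not part of either seller's price.
From CFR to FOB, the seller no longer bears: freight.
FOB price = 346221.86 − 6518.69 = 339703.17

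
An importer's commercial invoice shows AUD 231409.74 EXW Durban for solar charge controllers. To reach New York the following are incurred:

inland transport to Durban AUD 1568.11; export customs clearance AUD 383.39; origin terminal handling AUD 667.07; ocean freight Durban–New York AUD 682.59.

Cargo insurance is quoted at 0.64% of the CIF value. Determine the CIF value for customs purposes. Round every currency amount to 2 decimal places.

Let C be the CIF value. C = EXW price + pre-shipment costs + freight + 0.64% × C
C − 0.64% × C = 231409.74 + 1568.11 + 383.39 + 667.07 + 682.59
0.9936 × C = 234710.90
C = 234710.90 / 0.9936 = 236222.73
Insurance premium = 0.64% × 236222.73 = 1511.83

CIF value: AUD 236222.73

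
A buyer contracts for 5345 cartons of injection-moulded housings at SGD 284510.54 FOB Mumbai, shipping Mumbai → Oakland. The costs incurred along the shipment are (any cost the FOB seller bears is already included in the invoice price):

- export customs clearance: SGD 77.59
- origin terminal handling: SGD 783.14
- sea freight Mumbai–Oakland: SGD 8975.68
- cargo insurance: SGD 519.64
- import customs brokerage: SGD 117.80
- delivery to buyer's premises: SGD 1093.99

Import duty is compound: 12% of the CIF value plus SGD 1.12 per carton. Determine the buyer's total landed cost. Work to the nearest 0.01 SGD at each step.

Total landed cost: SGD 336484.75

FOB: the seller bears costs until goods are on board at the origin port; the buyer bears freight, insurance and all costs thereafter.
Already in the invoice (seller's account under FOB): export clearance, origin terminal — exclude.
CIF value = FOB price + freight + insurance = 284510.54 + 8975.68 + 519.64 = 294005.86
Ad valorem component: 294005.86 × 12% = 35280.70
Specific component: 5345 × 1.12 = 5986.40
Import duty = 35280.70 + 5986.40 = 41267.10
Buyer bears: freight 8975.68 + insurance 519.64 + brokerage 117.80 + delivery 1093.99 + duty 41267.10 = 51974.21
Landed cost = invoice 284510.54 + 51974.21 = 336484.75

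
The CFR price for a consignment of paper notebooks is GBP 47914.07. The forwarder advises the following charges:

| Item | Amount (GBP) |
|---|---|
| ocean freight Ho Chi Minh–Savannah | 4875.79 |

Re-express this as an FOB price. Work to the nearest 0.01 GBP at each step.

FOB price: GBP 43038.28

From CFR to FOB, the seller no longer bears: freight.
FOB price = 47914.07 − 4875.79 = 43038.28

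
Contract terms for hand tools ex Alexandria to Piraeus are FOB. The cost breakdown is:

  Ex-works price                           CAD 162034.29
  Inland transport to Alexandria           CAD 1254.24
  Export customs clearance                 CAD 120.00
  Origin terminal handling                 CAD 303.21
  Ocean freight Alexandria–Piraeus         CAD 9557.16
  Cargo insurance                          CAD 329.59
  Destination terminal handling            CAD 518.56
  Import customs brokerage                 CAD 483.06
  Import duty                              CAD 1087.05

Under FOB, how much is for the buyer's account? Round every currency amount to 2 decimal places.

Buyer's account: CAD 11975.42

FOB: the seller bears costs until goods are on board at the origin port; the buyer bears freight, insurance and all costs thereafter.
Seller's account: goods 162034.29 + inland to port 1254.24 + export clearance 120.00 + origin terminal 303.21 = 163711.74
Buyer's account: freight 9557.16 + insurance 329.59 + destination terminal 518.56 + brokerage 483.06 + duty 1087.05 = 11975.42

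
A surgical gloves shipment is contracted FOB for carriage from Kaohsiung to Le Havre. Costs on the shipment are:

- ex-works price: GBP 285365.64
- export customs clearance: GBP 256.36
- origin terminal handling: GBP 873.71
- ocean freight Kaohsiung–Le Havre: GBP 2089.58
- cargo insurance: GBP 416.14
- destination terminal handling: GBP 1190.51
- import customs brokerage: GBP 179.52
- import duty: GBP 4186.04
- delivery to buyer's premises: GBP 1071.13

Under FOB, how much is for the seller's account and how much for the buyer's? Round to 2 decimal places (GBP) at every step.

FOB: the seller bears costs until goods are on board at the origin port; the buyer bears freight, insurance and all costs thereafter.
Seller's account: goods 285365.64 + export clearance 256.36 + origin terminal 873.71 = 286495.71
Buyer's account: freight 2089.58 + insurance 416.14 + destination terminal 1190.51 + brokerage 179.52 + duty 4186.04 + delivery 1071.13 = 9132.92

Seller: GBP 286495.71; buyer: GBP 9132.92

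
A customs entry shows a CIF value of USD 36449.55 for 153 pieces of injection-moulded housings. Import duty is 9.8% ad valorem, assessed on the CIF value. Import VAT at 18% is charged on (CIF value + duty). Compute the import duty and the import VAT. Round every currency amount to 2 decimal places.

Import duty = 36449.55 × 9.8% = 3572.06
VAT base = CIF + duty = 36449.55 + 3572.06 = 40021.61
Import VAT = 40021.61 × 18% = 7203.89

Import duty: USD 3572.06; import VAT: USD 7203.89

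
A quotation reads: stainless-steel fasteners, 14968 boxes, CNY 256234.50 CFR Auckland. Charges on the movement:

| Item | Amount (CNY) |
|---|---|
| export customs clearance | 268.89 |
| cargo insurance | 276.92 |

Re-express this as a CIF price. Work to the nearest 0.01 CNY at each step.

Not relevant to the conversion: export clearance — on the seller under both CFR and CIF; already in the CFR price and stays in the CIF price.
From CFR to CIF, the seller additionally bears: insurance.
CIF price = 256234.50 + 276.92 = 256511.42

CIF price: CNY 256511.42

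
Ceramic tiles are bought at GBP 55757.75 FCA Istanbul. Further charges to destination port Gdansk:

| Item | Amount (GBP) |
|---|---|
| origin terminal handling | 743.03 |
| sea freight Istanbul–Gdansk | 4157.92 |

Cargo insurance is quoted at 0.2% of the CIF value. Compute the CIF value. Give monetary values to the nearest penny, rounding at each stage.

Let C be the CIF value. C = FCA price + pre-shipment costs + freight + 0.2% × C
C − 0.2% × C = 55757.75 + 743.03 + 4157.92
0.998 × C = 60658.70
C = 60658.70 / 0.998 = 60780.26
Insurance premium = 0.2% × 60780.26 = 121.56

CIF value: GBP 60780.26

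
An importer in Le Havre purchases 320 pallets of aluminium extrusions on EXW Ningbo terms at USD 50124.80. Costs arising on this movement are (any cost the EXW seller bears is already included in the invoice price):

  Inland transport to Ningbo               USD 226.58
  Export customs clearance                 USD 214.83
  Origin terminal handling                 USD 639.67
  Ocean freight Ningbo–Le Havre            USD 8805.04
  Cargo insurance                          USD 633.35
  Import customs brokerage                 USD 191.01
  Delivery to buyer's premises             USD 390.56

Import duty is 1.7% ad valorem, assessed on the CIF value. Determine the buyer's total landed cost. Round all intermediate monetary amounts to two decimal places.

Total landed cost: USD 62256.79

EXW: the seller makes goods available at their premises; the buyer bears all onward costs.
CIF value = EXW price + inland to port + export clearance + origin terminal + freight + insurance = 50124.80 + 226.58 + 214.83 + 639.67 + 8805.04 + 633.35 = 60644.27
Import duty = 60644.27 × 1.7% = 1030.95
Buyer bears: inland to port 226.58 + export clearance 214.83 + origin terminal 639.67 + freight 8805.04 + insurance 633.35 + brokerage 191.01 + delivery 390.56 + duty 1030.95 = 12131.99
Landed cost = invoice 50124.80 + 12131.99 = 62256.79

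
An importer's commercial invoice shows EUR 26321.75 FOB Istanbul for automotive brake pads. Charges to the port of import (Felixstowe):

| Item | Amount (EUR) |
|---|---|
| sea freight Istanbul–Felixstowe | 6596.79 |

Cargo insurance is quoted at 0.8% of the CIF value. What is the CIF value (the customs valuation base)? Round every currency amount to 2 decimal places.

Let C be the CIF value. C = FOB price + freight + 0.8% × C
C − 0.8% × C = 26321.75 + 6596.79
0.992 × C = 32918.54
C = 32918.54 / 0.992 = 33184.01
Insurance premium = 0.8% × 33184.01 = 265.47

CIF value: EUR 33184.01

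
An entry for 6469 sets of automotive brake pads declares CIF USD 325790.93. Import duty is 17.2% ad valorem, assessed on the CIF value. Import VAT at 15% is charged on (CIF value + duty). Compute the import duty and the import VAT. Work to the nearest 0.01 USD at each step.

Import duty = 325790.93 × 17.2% = 56036.04
VAT base = CIF + duty = 325790.93 + 56036.04 = 381826.97
Import VAT = 381826.97 × 15% = 57274.05

Import duty: USD 56036.04; import VAT: USD 57274.05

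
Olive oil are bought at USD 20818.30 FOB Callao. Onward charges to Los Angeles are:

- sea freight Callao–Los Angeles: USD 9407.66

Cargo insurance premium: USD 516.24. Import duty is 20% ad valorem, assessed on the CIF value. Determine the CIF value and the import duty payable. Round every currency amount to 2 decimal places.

CIF = FOB price + freight + insurance
CIF = 20818.30 + 9407.66 + 516.24 = 30742.20
Import duty = 30742.20 × 20% = 6148.44

CIF value: USD 30742.20; import duty: USD 6148.44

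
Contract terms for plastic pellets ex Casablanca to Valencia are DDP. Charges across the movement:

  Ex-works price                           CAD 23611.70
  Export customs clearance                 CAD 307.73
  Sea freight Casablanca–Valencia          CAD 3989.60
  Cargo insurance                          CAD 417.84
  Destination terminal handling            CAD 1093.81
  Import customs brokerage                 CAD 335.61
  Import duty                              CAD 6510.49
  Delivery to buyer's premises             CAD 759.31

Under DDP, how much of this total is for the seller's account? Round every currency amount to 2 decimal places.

Seller's account: CAD 37026.09

DDP: the seller bears all costs including import duty.
Seller's account: goods 23611.70 + export clearance 307.73 + freight 3989.60 + insurance 417.84 + destination terminal 1093.81 + brokerage 335.61 + duty 6510.49 + delivery 759.31 = 37026.09
Buyer's account: 0.00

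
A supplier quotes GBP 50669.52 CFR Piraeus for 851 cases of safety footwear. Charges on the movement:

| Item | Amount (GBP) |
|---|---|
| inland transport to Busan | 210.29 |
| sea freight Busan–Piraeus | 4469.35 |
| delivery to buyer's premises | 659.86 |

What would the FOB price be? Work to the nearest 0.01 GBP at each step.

Not relevant to the conversion: inland to port — on the seller under both CFR and FOB; already in the CFR price and stays in the FOB price. delivery — on the buyer under both terms; not part of either seller's price.
From CFR to FOB, the seller no longer bears: freight.
FOB price = 50669.52 − 4469.35 = 46200.17

FOB price: GBP 46200.17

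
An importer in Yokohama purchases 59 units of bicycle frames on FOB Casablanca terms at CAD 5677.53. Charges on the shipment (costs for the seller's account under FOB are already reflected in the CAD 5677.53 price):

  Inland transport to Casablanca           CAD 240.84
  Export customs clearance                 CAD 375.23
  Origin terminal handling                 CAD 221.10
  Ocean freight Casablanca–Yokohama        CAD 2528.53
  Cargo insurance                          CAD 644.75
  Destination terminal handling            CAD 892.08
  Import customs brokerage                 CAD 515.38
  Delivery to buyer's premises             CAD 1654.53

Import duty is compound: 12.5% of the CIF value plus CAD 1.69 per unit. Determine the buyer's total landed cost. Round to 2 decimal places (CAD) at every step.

FOB: the seller bears costs until goods are on board at the origin port; the buyer bears freight, insurance and all costs thereafter.
Already in the invoice (seller's account under FOB): inland to port, export clearance, origin terminal — exclude.
CIF value = FOB price + freight + insurance = 5677.53 + 2528.53 + 644.75 = 8850.81
Ad valorem component: 8850.81 × 12.5% = 1106.35
Specific component: 59 × 1.69 = 99.71
Import duty = 1106.35 + 99.71 = 1206.06
Buyer bears: freight 2528.53 + insurance 644.75 + destination terminal 892.08 + brokerage 515.38 + delivery 1654.53 + duty 1206.06 = 7441.33
Landed cost = invoice 5677.53 + 7441.33 = 13118.86

Total landed cost: CAD 13118.86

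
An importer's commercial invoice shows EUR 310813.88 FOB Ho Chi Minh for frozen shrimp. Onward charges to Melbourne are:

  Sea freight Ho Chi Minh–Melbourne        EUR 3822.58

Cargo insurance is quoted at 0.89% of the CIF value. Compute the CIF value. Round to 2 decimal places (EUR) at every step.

Let C be the CIF value. C = FOB price + freight + 0.89% × C
C − 0.89% × C = 310813.88 + 3822.58
0.9911 × C = 314636.46
C = 314636.46 / 0.9911 = 317461.87
Insurance premium = 0.89% × 317461.87 = 2825.41

CIF value: EUR 317461.87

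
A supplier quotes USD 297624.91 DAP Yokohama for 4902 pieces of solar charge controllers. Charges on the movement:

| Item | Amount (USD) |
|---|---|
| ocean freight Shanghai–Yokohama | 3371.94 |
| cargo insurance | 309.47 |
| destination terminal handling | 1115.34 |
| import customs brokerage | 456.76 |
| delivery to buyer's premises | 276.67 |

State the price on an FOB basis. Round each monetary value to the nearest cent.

FOB price: USD 292551.49

Not relevant to the conversion: brokerage — on the buyer under both terms; not part of either seller's price.
From DAP to FOB, the seller no longer bears: freight, insurance, destination terminal, delivery.
FOB price = 297624.91 − 3371.94 − 309.47 − 1115.34 − 276.67 = 292551.49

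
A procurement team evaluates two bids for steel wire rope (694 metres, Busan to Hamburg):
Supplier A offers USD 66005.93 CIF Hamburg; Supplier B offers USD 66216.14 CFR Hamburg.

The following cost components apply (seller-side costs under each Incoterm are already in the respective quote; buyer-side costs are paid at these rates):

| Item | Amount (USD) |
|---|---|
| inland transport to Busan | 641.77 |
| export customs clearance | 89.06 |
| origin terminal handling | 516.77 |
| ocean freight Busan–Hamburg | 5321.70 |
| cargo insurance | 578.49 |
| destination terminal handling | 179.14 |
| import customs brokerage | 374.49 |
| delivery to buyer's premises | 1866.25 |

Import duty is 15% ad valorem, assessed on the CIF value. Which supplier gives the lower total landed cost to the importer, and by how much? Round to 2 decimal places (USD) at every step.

Supplier A (CIF):
The CIF price already equals the CIF value: 66005.93
Import duty = 66005.93 × 15% = 9900.89
Buyer bears (A): 179.14 + 374.49 + 1866.25 = 2419.88
Landed cost (A) = invoice 66005.93 + 2419.88 + duty 9900.89 = 78326.70
Supplier B (CFR):
CIF value = CFR price + insurance = 66216.14 + 578.49 = 66794.63
Import duty = 66794.63 × 15% = 10019.19
Buyer bears (B): 578.49 + 179.14 + 374.49 + 1866.25 = 2998.37
Landed cost (B) = invoice 66216.14 + 2998.37 + duty 10019.19 = 79233.70
Difference = |78326.70 − 79233.70| = 907.00

Supplier A is cheaper by USD 907.00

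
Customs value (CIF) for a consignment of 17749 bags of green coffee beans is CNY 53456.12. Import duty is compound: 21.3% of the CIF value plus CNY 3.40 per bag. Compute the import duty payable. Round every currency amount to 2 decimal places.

Ad valorem component: 53456.12 × 21.3% = 11386.15
Specific component: 17749 × 3.40 = 60346.60
Import duty = 11386.15 + 60346.60 = 71732.75

Import duty: CNY 71732.75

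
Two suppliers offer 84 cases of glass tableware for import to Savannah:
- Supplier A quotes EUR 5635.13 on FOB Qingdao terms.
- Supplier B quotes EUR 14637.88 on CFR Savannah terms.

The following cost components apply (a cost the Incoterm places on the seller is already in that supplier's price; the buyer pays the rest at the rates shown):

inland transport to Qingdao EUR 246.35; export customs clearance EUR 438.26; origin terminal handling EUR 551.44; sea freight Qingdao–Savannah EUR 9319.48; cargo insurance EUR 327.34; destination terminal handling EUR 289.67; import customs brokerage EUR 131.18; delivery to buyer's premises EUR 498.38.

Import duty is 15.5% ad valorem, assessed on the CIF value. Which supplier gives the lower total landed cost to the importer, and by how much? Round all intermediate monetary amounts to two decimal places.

Supplier B is cheaper by EUR 365.82

Supplier A (FOB):
CIF value = FOB price + freight + insurance = 5635.13 + 9319.48 + 327.34 = 15281.95
Import duty = 15281.95 × 15.5% = 2368.70
Buyer bears (A): 9319.48 + 327.34 + 289.67 + 131.18 + 498.38 = 10566.05
Landed cost (A) = invoice 5635.13 + 10566.05 + duty 2368.70 = 18569.88
Supplier B (CFR):
CIF value = CFR price + insurance = 14637.88 + 327.34 = 14965.22
Import duty = 14965.22 × 15.5% = 2319.61
Buyer bears (B): 327.34 + 289.67 + 131.18 + 498.38 = 1246.57
Landed cost (B) = invoice 14637.88 + 1246.57 + duty 2319.61 = 18204.06
Difference = |18569.88 − 18204.06| = 365.82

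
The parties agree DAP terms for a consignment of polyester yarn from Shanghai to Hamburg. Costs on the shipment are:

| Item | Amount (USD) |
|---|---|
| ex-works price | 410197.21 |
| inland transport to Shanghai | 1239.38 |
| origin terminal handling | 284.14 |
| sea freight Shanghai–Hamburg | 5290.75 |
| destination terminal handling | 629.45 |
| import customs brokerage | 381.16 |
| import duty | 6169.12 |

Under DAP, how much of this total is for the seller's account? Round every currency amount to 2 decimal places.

Seller's account: USD 417640.93

DAP: the seller bears all costs to the named destination except import duty and clearance.
Seller's account: goods 410197.21 + inland to port 1239.38 + origin terminal 284.14 + freight 5290.75 + destination terminal 629.45 = 417640.93
Buyer's account: brokerage 381.16 + duty 6169.12 = 6550.28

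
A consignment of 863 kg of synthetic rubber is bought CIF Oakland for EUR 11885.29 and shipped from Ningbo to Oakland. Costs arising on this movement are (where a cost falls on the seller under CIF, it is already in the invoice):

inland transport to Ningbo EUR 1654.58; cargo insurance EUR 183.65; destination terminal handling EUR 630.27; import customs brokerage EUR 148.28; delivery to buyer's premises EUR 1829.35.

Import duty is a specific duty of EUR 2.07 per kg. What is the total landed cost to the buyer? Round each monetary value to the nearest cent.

CIF: the seller pays costs through ocean freight and marine insurance to the destination port.
Already in the invoice (seller's account under CIF): inland to port, insurance — exclude.
The CIF price already equals the CIF value: 11885.29
Import duty = 863 × 2.07 = 1786.41
Buyer bears: destination terminal 630.27 + brokerage 148.28 + delivery 1829.35 + duty 1786.41 = 4394.31
Landed cost = invoice 11885.29 + 4394.31 = 16279.60

Total landed cost: EUR 16279.60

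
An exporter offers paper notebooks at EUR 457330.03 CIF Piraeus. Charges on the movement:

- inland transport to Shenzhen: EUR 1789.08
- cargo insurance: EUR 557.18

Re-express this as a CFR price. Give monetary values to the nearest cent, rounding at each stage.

CFR price: EUR 456772.85

Not relevant to the conversion: inland to port — on the seller under both CIF and CFR; already in the CIF price and stays in the CFR price.
From CIF to CFR, the seller no longer bears: insurance.
CFR price = 457330.03 − 557.18 = 456772.85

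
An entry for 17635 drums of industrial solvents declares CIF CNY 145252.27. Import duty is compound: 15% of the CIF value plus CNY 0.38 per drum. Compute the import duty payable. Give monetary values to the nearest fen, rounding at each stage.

Import duty: CNY 28489.14

Ad valorem component: 145252.27 × 15% = 21787.84
Specific component: 17635 × 0.38 = 6701.30
Import duty = 21787.84 + 6701.30 = 28489.14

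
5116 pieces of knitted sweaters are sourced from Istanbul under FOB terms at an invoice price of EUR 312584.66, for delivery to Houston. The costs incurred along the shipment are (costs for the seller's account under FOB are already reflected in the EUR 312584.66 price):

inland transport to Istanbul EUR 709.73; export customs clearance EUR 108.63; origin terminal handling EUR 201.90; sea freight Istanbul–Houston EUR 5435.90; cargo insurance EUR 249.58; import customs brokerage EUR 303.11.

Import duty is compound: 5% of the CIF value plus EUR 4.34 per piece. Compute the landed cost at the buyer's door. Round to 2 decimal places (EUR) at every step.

FOB: the seller bears costs until goods are on board at the origin port; the buyer bears freight, insurance and all costs thereafter.
Already in the invoice (seller's account under FOB): inland to port, export clearance, origin terminal — exclude.
CIF value = FOB price + freight + insurance = 312584.66 + 5435.90 + 249.58 = 318270.14
Ad valorem component: 318270.14 × 5% = 15913.51
Specific component: 5116 × 4.34 = 22203.44
Import duty = 15913.51 + 22203.44 = 38116.95
Buyer bears: freight 5435.90 + insurance 249.58 + brokerage 303.11 + duty 38116.95 = 44105.54
Landed cost = invoice 312584.66 + 44105.54 = 356690.20

Total landed cost: EUR 356690.20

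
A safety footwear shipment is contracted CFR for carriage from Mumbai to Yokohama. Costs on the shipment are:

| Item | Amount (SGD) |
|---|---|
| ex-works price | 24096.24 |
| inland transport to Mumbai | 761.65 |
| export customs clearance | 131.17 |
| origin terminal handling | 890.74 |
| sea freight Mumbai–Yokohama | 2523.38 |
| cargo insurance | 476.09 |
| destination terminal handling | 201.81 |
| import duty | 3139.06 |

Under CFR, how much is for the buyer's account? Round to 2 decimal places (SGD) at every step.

Buyer's account: SGD 3816.96

CFR: the seller pays costs through ocean freight to the destination port, but not insurance.
Seller's account: goods 24096.24 + inland to port 761.65 + export clearance 131.17 + origin terminal 890.74 + freight 2523.38 = 28403.18
Buyer's account: insurance 476.09 + destination terminal 201.81 + duty 3139.06 = 3816.96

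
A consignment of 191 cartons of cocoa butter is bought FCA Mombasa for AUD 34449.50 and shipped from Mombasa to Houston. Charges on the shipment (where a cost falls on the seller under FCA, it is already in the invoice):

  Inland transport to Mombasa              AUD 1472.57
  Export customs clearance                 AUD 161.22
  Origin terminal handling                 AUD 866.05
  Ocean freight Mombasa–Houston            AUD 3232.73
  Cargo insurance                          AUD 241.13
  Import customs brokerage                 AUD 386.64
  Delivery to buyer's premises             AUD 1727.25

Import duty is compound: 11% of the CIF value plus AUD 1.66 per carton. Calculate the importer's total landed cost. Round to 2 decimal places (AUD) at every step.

FCA: the seller delivers export-cleared goods to the carrier; the buyer bears costs from that point.
Already in the invoice (seller's account under FCA): inland to port, export clearance — exclude.
CIF value = FCA price + origin terminal + freight + insurance = 34449.50 + 866.05 + 3232.73 + 241.13 = 38789.41
Ad valorem component: 38789.41 × 11% = 4266.84
Specific component: 191 × 1.66 = 317.06
Import duty = 4266.84 + 317.06 = 4583.90
Buyer bears: origin terminal 866.05 + freight 3232.73 + insurance 241.13 + brokerage 386.64 + delivery 1727.25 + duty 4583.90 = 11037.70
Landed cost = invoice 34449.50 + 11037.70 = 45487.20

Total landed cost: AUD 45487.20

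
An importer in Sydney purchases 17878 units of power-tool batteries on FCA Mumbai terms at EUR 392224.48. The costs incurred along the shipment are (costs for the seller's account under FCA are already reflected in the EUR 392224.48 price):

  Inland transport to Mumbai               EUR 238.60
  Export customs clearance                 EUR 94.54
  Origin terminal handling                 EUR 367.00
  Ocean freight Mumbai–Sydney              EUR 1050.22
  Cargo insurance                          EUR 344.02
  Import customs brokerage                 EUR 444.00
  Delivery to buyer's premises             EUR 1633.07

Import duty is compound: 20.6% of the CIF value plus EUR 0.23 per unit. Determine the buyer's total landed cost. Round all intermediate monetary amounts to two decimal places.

Total landed cost: EUR 481335.79

FCA: the seller delivers export-cleared goods to the carrier; the buyer bears costs from that point.
Already in the invoice (seller's account under FCA): inland to port, export clearance — exclude.
CIF value = FCA price + origin terminal + freight + insurance = 392224.48 + 367.00 + 1050.22 + 344.02 = 393985.72
Ad valorem component: 393985.72 × 20.6% = 81161.06
Specific component: 17878 × 0.23 = 4111.94
Import duty = 81161.06 + 4111.94 = 85273.00
Buyer bears: origin terminal 367.00 + freight 1050.22 + insurance 344.02 + brokerage 444.00 + delivery 1633.07 + duty 85273.00 = 89111.31
Landed cost = invoice 392224.48 + 89111.31 = 481335.79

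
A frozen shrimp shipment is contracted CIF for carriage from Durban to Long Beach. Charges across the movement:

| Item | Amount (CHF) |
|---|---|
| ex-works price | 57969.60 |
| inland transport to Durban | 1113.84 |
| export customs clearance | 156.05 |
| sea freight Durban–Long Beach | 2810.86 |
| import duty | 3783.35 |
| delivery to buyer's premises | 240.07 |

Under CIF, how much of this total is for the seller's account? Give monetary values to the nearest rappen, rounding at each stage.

Seller's account: CHF 62050.35

CIF: the seller pays costs through ocean freight and marine insurance to the destination port.
Seller's account: goods 57969.60 + inland to port 1113.84 + export clearance 156.05 + freight 2810.86 = 62050.35
Buyer's account: duty 3783.35 + delivery 240.07 = 4023.42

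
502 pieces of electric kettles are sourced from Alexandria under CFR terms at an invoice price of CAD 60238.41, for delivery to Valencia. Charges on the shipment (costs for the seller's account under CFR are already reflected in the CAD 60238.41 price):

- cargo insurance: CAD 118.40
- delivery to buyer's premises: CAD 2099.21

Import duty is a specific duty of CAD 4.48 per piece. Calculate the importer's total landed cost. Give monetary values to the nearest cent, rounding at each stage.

CFR: the seller pays costs through ocean freight to the destination port, but not insurance.
CIF value = CFR price + insurance = 60238.41 + 118.40 = 60356.81
Import duty = 502 × 4.48 = 2248.96
Buyer bears: insurance 118.40 + delivery 2099.21 + duty 2248.96 = 4466.57
Landed cost = invoice 60238.41 + 4466.57 = 64704.98

Total landed cost: CAD 64704.98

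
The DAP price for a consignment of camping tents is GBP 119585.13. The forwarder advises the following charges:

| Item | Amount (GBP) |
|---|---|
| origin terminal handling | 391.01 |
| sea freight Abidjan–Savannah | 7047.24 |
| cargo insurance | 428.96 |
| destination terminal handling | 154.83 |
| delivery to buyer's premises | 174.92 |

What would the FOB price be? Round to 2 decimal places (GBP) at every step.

Not relevant to the conversion: origin terminal — on the seller under both DAP and FOB; already in the DAP price and stays in the FOB price.
From DAP to FOB, the seller no longer bears: freight, insurance, destination terminal, delivery.
FOB price = 119585.13 − 7047.24 − 428.96 − 154.83 − 174.92 = 111779.18

FOB price: GBP 111779.18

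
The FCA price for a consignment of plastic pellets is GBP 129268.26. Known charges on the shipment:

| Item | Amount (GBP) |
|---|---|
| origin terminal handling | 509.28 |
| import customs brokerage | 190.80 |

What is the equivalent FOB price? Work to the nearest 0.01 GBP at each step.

FOB price: GBP 129777.54

Not relevant to the conversion: brokerage — on the buyer under both terms; not part of either seller's price.
From FCA to FOB, the seller additionally bears: origin terminal.
FOB price = 129268.26 + 509.28 = 129777.54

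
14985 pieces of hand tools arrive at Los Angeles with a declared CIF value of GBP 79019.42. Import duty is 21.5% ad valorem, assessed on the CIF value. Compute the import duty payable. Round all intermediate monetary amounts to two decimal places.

Import duty = 79019.42 × 21.5% = 16989.18

Import duty: GBP 16989.18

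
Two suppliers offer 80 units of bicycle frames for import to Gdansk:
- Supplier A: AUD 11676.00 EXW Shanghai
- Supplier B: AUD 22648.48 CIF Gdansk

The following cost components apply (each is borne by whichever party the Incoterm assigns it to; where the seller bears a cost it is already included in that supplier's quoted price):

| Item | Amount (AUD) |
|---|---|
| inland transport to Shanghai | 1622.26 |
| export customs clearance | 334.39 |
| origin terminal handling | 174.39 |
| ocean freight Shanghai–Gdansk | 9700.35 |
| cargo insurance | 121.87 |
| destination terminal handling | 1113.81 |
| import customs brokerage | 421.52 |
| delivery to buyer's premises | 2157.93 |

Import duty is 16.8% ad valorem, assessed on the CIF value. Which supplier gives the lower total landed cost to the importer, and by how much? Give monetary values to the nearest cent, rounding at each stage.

Supplier A (EXW):
CIF value = EXW price + inland to port + export clearance + origin terminal + freight + insurance = 11676.00 + 1622.26 + 334.39 + 174.39 + 9700.35 + 121.87 = 23629.26
Import duty = 23629.26 × 16.8% = 3969.72
Buyer bears (A): 1622.26 + 334.39 + 174.39 + 9700.35 + 121.87 + 1113.81 + 421.52 + 2157.93 = 15646.52
Landed cost (A) = invoice 11676.00 + 15646.52 + duty 3969.72 = 31292.24
Supplier B (CIF):
The CIF price already equals the CIF value: 22648.48
Import duty = 22648.48 × 16.8% = 3804.94
Buyer bears (B): 1113.81 + 421.52 + 2157.93 = 3693.26
Landed cost (B) = invoice 22648.48 + 3693.26 + duty 3804.94 = 30146.68
Difference = |31292.24 − 30146.68| = 1145.56

Supplier B is cheaper by AUD 1145.56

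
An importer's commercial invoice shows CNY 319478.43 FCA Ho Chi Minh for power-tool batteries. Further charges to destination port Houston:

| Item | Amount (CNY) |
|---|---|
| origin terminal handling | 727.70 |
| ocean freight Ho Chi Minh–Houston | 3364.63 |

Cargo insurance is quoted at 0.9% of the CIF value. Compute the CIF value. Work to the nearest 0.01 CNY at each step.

CIF value: CNY 326509.34

Let C be the CIF value. C = FCA price + pre-shipment costs + freight + 0.9% × C
C − 0.9% × C = 319478.43 + 727.70 + 3364.63
0.991 × C = 323570.76
C = 323570.76 / 0.991 = 326509.34
Insurance premium = 0.9% × 326509.34 = 2938.58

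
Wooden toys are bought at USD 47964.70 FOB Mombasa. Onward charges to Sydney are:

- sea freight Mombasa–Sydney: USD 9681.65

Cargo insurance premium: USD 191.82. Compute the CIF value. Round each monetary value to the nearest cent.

CIF value: USD 57838.17

CIF = FOB price + freight + insurance
CIF = 47964.70 + 9681.65 + 191.82 = 57838.17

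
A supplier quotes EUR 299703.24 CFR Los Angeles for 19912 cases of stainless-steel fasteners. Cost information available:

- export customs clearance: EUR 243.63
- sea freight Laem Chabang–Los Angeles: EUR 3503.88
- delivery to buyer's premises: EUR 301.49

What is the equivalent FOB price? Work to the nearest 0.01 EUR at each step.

FOB price: EUR 296199.36

Not relevant to the conversion: export clearance — on the seller under both CFR and FOB; already in the CFR price and stays in the FOB price. delivery — on the buyer under both terms; not part of either seller's price.
From CFR to FOB, the seller no longer bears: freight.
FOB price = 299703.24 − 3503.88 = 296199.36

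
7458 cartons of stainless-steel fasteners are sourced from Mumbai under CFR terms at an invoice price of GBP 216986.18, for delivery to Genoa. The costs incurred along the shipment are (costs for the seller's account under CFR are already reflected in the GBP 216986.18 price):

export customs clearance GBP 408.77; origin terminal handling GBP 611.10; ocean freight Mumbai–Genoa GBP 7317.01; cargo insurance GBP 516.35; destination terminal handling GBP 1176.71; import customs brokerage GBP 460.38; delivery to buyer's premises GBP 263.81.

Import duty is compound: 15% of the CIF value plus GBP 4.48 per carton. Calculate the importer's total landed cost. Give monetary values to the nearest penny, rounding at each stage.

Total landed cost: GBP 285440.65

CFR: the seller pays costs through ocean freight to the destination port, but not insurance.
Already in the invoice (seller's account under CFR): export clearance, origin terminal, freight — exclude.
CIF value = CFR price + insurance = 216986.18 + 516.35 = 217502.53
Ad valorem component: 217502.53 × 15% = 32625.38
Specific component: 7458 × 4.48 = 33411.84
Import duty = 32625.38 + 33411.84 = 66037.22
Buyer bears: insurance 516.35 + destination terminal 1176.71 + brokerage 460.38 + delivery 263.81 + duty 66037.22 = 68454.47
Landed cost = invoice 216986.18 + 68454.47 = 285440.65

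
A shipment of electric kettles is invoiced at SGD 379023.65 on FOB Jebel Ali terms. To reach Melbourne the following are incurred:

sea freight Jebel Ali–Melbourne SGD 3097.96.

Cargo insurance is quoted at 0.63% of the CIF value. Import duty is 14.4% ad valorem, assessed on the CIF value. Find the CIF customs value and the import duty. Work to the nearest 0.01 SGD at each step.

Let C be the CIF value. C = FOB price + freight + 0.63% × C
C − 0.63% × C = 379023.65 + 3097.96
0.9937 × C = 382121.61
C = 382121.61 / 0.9937 = 384544.24
Insurance premium = 0.63% × 384544.24 = 2422.63
Import duty = 384544.24 × 14.4% = 55374.37

CIF value: SGD 384544.24; import duty: SGD 55374.37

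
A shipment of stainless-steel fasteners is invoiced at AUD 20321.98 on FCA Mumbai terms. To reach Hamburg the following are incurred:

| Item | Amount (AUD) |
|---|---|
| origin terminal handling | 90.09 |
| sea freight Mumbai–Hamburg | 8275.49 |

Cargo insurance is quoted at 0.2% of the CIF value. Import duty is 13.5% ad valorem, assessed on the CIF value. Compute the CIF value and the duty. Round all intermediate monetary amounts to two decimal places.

Let C be the CIF value. C = FCA price + pre-shipment costs + freight + 0.2% × C
C − 0.2% × C = 20321.98 + 90.09 + 8275.49
0.998 × C = 28687.56
C = 28687.56 / 0.998 = 28745.05
Insurance premium = 0.2% × 28745.05 = 57.49
Import duty = 28745.05 × 13.5% = 3880.58

CIF value: AUD 28745.05; import duty: AUD 3880.58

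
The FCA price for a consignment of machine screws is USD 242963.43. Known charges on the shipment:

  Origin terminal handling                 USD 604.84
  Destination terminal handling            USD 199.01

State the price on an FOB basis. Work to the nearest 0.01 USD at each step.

FOB price: USD 243568.27

Not relevant to the conversion: destination terminal — on the buyer under both terms; not part of either seller's price.
From FCA to FOB, the seller additionally bears: origin terminal.
FOB price = 242963.43 + 604.84 = 243568.27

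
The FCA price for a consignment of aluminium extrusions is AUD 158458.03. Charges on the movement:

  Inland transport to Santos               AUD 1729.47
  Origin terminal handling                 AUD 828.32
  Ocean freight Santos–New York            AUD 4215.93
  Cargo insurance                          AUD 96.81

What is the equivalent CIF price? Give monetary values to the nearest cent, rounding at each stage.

Not relevant to the conversion: inland to port — on the seller under both FCA and CIF; already in the FCA price and stays in the CIF price.
From FCA to CIF, the seller additionally bears: origin terminal, freight, insurance.
CIF price = 158458.03 + 828.32 + 4215.93 + 96.81 = 163599.09

CIF price: AUD 163599.09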